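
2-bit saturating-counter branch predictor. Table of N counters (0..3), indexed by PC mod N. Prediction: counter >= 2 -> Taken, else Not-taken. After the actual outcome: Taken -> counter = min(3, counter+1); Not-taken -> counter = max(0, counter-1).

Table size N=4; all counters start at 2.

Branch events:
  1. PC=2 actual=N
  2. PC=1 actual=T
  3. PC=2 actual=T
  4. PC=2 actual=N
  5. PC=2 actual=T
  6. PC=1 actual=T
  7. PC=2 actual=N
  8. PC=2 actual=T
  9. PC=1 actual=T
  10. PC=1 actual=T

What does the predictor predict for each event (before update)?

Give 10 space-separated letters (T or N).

Ev 1: PC=2 idx=2 pred=T actual=N -> ctr[2]=1
Ev 2: PC=1 idx=1 pred=T actual=T -> ctr[1]=3
Ev 3: PC=2 idx=2 pred=N actual=T -> ctr[2]=2
Ev 4: PC=2 idx=2 pred=T actual=N -> ctr[2]=1
Ev 5: PC=2 idx=2 pred=N actual=T -> ctr[2]=2
Ev 6: PC=1 idx=1 pred=T actual=T -> ctr[1]=3
Ev 7: PC=2 idx=2 pred=T actual=N -> ctr[2]=1
Ev 8: PC=2 idx=2 pred=N actual=T -> ctr[2]=2
Ev 9: PC=1 idx=1 pred=T actual=T -> ctr[1]=3
Ev 10: PC=1 idx=1 pred=T actual=T -> ctr[1]=3

Answer: T T N T N T T N T T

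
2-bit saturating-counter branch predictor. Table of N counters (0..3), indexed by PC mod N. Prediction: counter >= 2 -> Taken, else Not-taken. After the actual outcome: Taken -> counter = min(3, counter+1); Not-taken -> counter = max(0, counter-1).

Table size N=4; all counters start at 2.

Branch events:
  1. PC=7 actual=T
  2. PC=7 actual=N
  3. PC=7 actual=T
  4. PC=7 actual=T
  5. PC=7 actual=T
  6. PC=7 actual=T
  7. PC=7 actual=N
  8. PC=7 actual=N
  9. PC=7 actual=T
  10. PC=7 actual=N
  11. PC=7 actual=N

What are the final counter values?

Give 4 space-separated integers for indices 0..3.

Ev 1: PC=7 idx=3 pred=T actual=T -> ctr[3]=3
Ev 2: PC=7 idx=3 pred=T actual=N -> ctr[3]=2
Ev 3: PC=7 idx=3 pred=T actual=T -> ctr[3]=3
Ev 4: PC=7 idx=3 pred=T actual=T -> ctr[3]=3
Ev 5: PC=7 idx=3 pred=T actual=T -> ctr[3]=3
Ev 6: PC=7 idx=3 pred=T actual=T -> ctr[3]=3
Ev 7: PC=7 idx=3 pred=T actual=N -> ctr[3]=2
Ev 8: PC=7 idx=3 pred=T actual=N -> ctr[3]=1
Ev 9: PC=7 idx=3 pred=N actual=T -> ctr[3]=2
Ev 10: PC=7 idx=3 pred=T actual=N -> ctr[3]=1
Ev 11: PC=7 idx=3 pred=N actual=N -> ctr[3]=0

Answer: 2 2 2 0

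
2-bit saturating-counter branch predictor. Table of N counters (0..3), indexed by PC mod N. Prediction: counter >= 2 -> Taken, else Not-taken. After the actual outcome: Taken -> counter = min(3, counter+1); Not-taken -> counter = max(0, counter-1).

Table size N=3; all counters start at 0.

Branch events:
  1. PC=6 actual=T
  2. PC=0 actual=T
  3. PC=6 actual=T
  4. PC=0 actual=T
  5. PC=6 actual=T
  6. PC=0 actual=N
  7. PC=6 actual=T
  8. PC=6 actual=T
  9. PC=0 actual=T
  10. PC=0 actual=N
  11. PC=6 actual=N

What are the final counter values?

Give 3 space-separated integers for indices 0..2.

Answer: 1 0 0

Derivation:
Ev 1: PC=6 idx=0 pred=N actual=T -> ctr[0]=1
Ev 2: PC=0 idx=0 pred=N actual=T -> ctr[0]=2
Ev 3: PC=6 idx=0 pred=T actual=T -> ctr[0]=3
Ev 4: PC=0 idx=0 pred=T actual=T -> ctr[0]=3
Ev 5: PC=6 idx=0 pred=T actual=T -> ctr[0]=3
Ev 6: PC=0 idx=0 pred=T actual=N -> ctr[0]=2
Ev 7: PC=6 idx=0 pred=T actual=T -> ctr[0]=3
Ev 8: PC=6 idx=0 pred=T actual=T -> ctr[0]=3
Ev 9: PC=0 idx=0 pred=T actual=T -> ctr[0]=3
Ev 10: PC=0 idx=0 pred=T actual=N -> ctr[0]=2
Ev 11: PC=6 idx=0 pred=T actual=N -> ctr[0]=1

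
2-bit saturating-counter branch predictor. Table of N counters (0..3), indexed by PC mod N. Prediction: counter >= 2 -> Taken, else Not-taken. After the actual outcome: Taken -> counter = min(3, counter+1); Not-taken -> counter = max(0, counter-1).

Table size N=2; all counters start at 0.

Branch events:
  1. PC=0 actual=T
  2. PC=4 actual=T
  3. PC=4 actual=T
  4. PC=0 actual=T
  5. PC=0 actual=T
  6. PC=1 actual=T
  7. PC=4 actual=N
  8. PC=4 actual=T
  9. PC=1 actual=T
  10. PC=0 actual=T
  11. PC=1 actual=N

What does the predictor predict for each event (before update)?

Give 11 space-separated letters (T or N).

Ev 1: PC=0 idx=0 pred=N actual=T -> ctr[0]=1
Ev 2: PC=4 idx=0 pred=N actual=T -> ctr[0]=2
Ev 3: PC=4 idx=0 pred=T actual=T -> ctr[0]=3
Ev 4: PC=0 idx=0 pred=T actual=T -> ctr[0]=3
Ev 5: PC=0 idx=0 pred=T actual=T -> ctr[0]=3
Ev 6: PC=1 idx=1 pred=N actual=T -> ctr[1]=1
Ev 7: PC=4 idx=0 pred=T actual=N -> ctr[0]=2
Ev 8: PC=4 idx=0 pred=T actual=T -> ctr[0]=3
Ev 9: PC=1 idx=1 pred=N actual=T -> ctr[1]=2
Ev 10: PC=0 idx=0 pred=T actual=T -> ctr[0]=3
Ev 11: PC=1 idx=1 pred=T actual=N -> ctr[1]=1

Answer: N N T T T N T T N T T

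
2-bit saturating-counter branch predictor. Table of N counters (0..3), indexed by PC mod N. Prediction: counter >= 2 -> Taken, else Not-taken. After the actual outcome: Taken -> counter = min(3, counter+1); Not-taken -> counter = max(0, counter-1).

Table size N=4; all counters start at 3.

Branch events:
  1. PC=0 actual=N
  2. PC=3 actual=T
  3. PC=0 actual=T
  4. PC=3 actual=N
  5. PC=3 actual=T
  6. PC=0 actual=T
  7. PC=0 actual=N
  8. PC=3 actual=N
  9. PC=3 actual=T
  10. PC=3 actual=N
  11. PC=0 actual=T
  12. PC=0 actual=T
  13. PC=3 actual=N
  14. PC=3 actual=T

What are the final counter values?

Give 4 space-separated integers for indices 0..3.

Answer: 3 3 3 2

Derivation:
Ev 1: PC=0 idx=0 pred=T actual=N -> ctr[0]=2
Ev 2: PC=3 idx=3 pred=T actual=T -> ctr[3]=3
Ev 3: PC=0 idx=0 pred=T actual=T -> ctr[0]=3
Ev 4: PC=3 idx=3 pred=T actual=N -> ctr[3]=2
Ev 5: PC=3 idx=3 pred=T actual=T -> ctr[3]=3
Ev 6: PC=0 idx=0 pred=T actual=T -> ctr[0]=3
Ev 7: PC=0 idx=0 pred=T actual=N -> ctr[0]=2
Ev 8: PC=3 idx=3 pred=T actual=N -> ctr[3]=2
Ev 9: PC=3 idx=3 pred=T actual=T -> ctr[3]=3
Ev 10: PC=3 idx=3 pred=T actual=N -> ctr[3]=2
Ev 11: PC=0 idx=0 pred=T actual=T -> ctr[0]=3
Ev 12: PC=0 idx=0 pred=T actual=T -> ctr[0]=3
Ev 13: PC=3 idx=3 pred=T actual=N -> ctr[3]=1
Ev 14: PC=3 idx=3 pred=N actual=T -> ctr[3]=2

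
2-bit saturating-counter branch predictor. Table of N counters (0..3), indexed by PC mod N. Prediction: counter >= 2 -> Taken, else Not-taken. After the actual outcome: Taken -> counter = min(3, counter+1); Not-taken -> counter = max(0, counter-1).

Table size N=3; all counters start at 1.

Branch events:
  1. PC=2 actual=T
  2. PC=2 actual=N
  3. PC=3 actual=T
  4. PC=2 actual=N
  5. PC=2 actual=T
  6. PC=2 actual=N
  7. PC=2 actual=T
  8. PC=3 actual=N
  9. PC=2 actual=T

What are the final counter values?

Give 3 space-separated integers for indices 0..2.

Answer: 1 1 2

Derivation:
Ev 1: PC=2 idx=2 pred=N actual=T -> ctr[2]=2
Ev 2: PC=2 idx=2 pred=T actual=N -> ctr[2]=1
Ev 3: PC=3 idx=0 pred=N actual=T -> ctr[0]=2
Ev 4: PC=2 idx=2 pred=N actual=N -> ctr[2]=0
Ev 5: PC=2 idx=2 pred=N actual=T -> ctr[2]=1
Ev 6: PC=2 idx=2 pred=N actual=N -> ctr[2]=0
Ev 7: PC=2 idx=2 pred=N actual=T -> ctr[2]=1
Ev 8: PC=3 idx=0 pred=T actual=N -> ctr[0]=1
Ev 9: PC=2 idx=2 pred=N actual=T -> ctr[2]=2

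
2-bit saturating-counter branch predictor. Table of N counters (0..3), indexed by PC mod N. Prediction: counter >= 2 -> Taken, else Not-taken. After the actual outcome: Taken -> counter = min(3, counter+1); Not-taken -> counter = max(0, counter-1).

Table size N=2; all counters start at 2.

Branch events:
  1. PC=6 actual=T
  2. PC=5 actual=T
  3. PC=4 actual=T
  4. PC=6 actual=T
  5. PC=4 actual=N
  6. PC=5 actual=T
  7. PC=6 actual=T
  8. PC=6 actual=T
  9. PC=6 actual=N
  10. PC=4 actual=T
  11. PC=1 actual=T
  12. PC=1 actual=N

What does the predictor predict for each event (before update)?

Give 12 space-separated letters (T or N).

Ev 1: PC=6 idx=0 pred=T actual=T -> ctr[0]=3
Ev 2: PC=5 idx=1 pred=T actual=T -> ctr[1]=3
Ev 3: PC=4 idx=0 pred=T actual=T -> ctr[0]=3
Ev 4: PC=6 idx=0 pred=T actual=T -> ctr[0]=3
Ev 5: PC=4 idx=0 pred=T actual=N -> ctr[0]=2
Ev 6: PC=5 idx=1 pred=T actual=T -> ctr[1]=3
Ev 7: PC=6 idx=0 pred=T actual=T -> ctr[0]=3
Ev 8: PC=6 idx=0 pred=T actual=T -> ctr[0]=3
Ev 9: PC=6 idx=0 pred=T actual=N -> ctr[0]=2
Ev 10: PC=4 idx=0 pred=T actual=T -> ctr[0]=3
Ev 11: PC=1 idx=1 pred=T actual=T -> ctr[1]=3
Ev 12: PC=1 idx=1 pred=T actual=N -> ctr[1]=2

Answer: T T T T T T T T T T T T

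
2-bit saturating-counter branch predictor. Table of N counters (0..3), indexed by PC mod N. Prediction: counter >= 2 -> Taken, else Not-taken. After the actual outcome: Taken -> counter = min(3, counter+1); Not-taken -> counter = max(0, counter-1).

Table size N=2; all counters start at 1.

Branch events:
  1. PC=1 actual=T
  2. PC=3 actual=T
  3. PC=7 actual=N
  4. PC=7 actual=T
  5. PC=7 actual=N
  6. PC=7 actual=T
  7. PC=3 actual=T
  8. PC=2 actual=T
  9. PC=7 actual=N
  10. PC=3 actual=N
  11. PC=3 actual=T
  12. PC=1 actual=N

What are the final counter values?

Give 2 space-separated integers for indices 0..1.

Ev 1: PC=1 idx=1 pred=N actual=T -> ctr[1]=2
Ev 2: PC=3 idx=1 pred=T actual=T -> ctr[1]=3
Ev 3: PC=7 idx=1 pred=T actual=N -> ctr[1]=2
Ev 4: PC=7 idx=1 pred=T actual=T -> ctr[1]=3
Ev 5: PC=7 idx=1 pred=T actual=N -> ctr[1]=2
Ev 6: PC=7 idx=1 pred=T actual=T -> ctr[1]=3
Ev 7: PC=3 idx=1 pred=T actual=T -> ctr[1]=3
Ev 8: PC=2 idx=0 pred=N actual=T -> ctr[0]=2
Ev 9: PC=7 idx=1 pred=T actual=N -> ctr[1]=2
Ev 10: PC=3 idx=1 pred=T actual=N -> ctr[1]=1
Ev 11: PC=3 idx=1 pred=N actual=T -> ctr[1]=2
Ev 12: PC=1 idx=1 pred=T actual=N -> ctr[1]=1

Answer: 2 1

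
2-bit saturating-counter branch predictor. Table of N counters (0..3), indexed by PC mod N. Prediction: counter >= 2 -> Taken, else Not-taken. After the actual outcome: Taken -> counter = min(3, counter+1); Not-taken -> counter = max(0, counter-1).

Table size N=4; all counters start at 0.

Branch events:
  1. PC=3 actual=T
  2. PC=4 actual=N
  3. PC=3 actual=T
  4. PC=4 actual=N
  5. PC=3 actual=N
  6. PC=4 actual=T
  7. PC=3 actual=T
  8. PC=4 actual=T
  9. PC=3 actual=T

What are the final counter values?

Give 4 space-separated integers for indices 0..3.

Answer: 2 0 0 3

Derivation:
Ev 1: PC=3 idx=3 pred=N actual=T -> ctr[3]=1
Ev 2: PC=4 idx=0 pred=N actual=N -> ctr[0]=0
Ev 3: PC=3 idx=3 pred=N actual=T -> ctr[3]=2
Ev 4: PC=4 idx=0 pred=N actual=N -> ctr[0]=0
Ev 5: PC=3 idx=3 pred=T actual=N -> ctr[3]=1
Ev 6: PC=4 idx=0 pred=N actual=T -> ctr[0]=1
Ev 7: PC=3 idx=3 pred=N actual=T -> ctr[3]=2
Ev 8: PC=4 idx=0 pred=N actual=T -> ctr[0]=2
Ev 9: PC=3 idx=3 pred=T actual=T -> ctr[3]=3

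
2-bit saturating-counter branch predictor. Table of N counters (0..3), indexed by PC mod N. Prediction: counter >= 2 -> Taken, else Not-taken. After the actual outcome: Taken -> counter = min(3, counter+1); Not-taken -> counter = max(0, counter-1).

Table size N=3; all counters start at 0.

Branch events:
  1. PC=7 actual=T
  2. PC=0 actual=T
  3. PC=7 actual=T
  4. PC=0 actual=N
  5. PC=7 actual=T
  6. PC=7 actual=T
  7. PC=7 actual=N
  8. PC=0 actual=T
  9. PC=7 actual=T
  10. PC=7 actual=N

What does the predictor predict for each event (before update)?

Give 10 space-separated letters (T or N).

Ev 1: PC=7 idx=1 pred=N actual=T -> ctr[1]=1
Ev 2: PC=0 idx=0 pred=N actual=T -> ctr[0]=1
Ev 3: PC=7 idx=1 pred=N actual=T -> ctr[1]=2
Ev 4: PC=0 idx=0 pred=N actual=N -> ctr[0]=0
Ev 5: PC=7 idx=1 pred=T actual=T -> ctr[1]=3
Ev 6: PC=7 idx=1 pred=T actual=T -> ctr[1]=3
Ev 7: PC=7 idx=1 pred=T actual=N -> ctr[1]=2
Ev 8: PC=0 idx=0 pred=N actual=T -> ctr[0]=1
Ev 9: PC=7 idx=1 pred=T actual=T -> ctr[1]=3
Ev 10: PC=7 idx=1 pred=T actual=N -> ctr[1]=2

Answer: N N N N T T T N T T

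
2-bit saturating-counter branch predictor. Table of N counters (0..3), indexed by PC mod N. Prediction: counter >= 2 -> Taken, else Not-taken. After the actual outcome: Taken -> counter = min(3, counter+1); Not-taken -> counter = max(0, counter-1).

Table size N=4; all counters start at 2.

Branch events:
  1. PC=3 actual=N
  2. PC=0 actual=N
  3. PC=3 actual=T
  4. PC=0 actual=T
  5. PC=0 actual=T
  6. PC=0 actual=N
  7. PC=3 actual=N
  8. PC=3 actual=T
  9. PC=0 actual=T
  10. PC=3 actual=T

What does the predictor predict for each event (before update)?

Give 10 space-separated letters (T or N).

Answer: T T N N T T T N T T

Derivation:
Ev 1: PC=3 idx=3 pred=T actual=N -> ctr[3]=1
Ev 2: PC=0 idx=0 pred=T actual=N -> ctr[0]=1
Ev 3: PC=3 idx=3 pred=N actual=T -> ctr[3]=2
Ev 4: PC=0 idx=0 pred=N actual=T -> ctr[0]=2
Ev 5: PC=0 idx=0 pred=T actual=T -> ctr[0]=3
Ev 6: PC=0 idx=0 pred=T actual=N -> ctr[0]=2
Ev 7: PC=3 idx=3 pred=T actual=N -> ctr[3]=1
Ev 8: PC=3 idx=3 pred=N actual=T -> ctr[3]=2
Ev 9: PC=0 idx=0 pred=T actual=T -> ctr[0]=3
Ev 10: PC=3 idx=3 pred=T actual=T -> ctr[3]=3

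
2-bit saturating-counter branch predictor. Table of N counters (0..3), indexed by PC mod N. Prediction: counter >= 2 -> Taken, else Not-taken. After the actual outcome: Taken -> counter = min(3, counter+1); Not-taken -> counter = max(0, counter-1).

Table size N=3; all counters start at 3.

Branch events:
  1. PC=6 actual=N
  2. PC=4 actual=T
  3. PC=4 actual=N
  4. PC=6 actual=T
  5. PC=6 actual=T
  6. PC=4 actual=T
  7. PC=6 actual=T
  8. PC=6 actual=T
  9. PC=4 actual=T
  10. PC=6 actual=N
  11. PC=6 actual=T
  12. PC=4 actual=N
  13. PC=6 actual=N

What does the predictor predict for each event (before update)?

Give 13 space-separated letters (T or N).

Answer: T T T T T T T T T T T T T

Derivation:
Ev 1: PC=6 idx=0 pred=T actual=N -> ctr[0]=2
Ev 2: PC=4 idx=1 pred=T actual=T -> ctr[1]=3
Ev 3: PC=4 idx=1 pred=T actual=N -> ctr[1]=2
Ev 4: PC=6 idx=0 pred=T actual=T -> ctr[0]=3
Ev 5: PC=6 idx=0 pred=T actual=T -> ctr[0]=3
Ev 6: PC=4 idx=1 pred=T actual=T -> ctr[1]=3
Ev 7: PC=6 idx=0 pred=T actual=T -> ctr[0]=3
Ev 8: PC=6 idx=0 pred=T actual=T -> ctr[0]=3
Ev 9: PC=4 idx=1 pred=T actual=T -> ctr[1]=3
Ev 10: PC=6 idx=0 pred=T actual=N -> ctr[0]=2
Ev 11: PC=6 idx=0 pred=T actual=T -> ctr[0]=3
Ev 12: PC=4 idx=1 pred=T actual=N -> ctr[1]=2
Ev 13: PC=6 idx=0 pred=T actual=N -> ctr[0]=2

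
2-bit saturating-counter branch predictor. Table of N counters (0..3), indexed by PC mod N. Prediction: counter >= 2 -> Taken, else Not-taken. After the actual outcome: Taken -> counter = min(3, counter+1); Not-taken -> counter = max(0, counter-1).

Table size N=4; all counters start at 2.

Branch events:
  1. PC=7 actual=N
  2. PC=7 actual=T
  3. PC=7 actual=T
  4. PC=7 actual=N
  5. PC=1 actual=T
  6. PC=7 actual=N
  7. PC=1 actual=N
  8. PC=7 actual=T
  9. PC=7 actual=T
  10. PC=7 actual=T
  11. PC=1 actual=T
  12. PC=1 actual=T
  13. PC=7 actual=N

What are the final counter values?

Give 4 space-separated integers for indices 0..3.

Ev 1: PC=7 idx=3 pred=T actual=N -> ctr[3]=1
Ev 2: PC=7 idx=3 pred=N actual=T -> ctr[3]=2
Ev 3: PC=7 idx=3 pred=T actual=T -> ctr[3]=3
Ev 4: PC=7 idx=3 pred=T actual=N -> ctr[3]=2
Ev 5: PC=1 idx=1 pred=T actual=T -> ctr[1]=3
Ev 6: PC=7 idx=3 pred=T actual=N -> ctr[3]=1
Ev 7: PC=1 idx=1 pred=T actual=N -> ctr[1]=2
Ev 8: PC=7 idx=3 pred=N actual=T -> ctr[3]=2
Ev 9: PC=7 idx=3 pred=T actual=T -> ctr[3]=3
Ev 10: PC=7 idx=3 pred=T actual=T -> ctr[3]=3
Ev 11: PC=1 idx=1 pred=T actual=T -> ctr[1]=3
Ev 12: PC=1 idx=1 pred=T actual=T -> ctr[1]=3
Ev 13: PC=7 idx=3 pred=T actual=N -> ctr[3]=2

Answer: 2 3 2 2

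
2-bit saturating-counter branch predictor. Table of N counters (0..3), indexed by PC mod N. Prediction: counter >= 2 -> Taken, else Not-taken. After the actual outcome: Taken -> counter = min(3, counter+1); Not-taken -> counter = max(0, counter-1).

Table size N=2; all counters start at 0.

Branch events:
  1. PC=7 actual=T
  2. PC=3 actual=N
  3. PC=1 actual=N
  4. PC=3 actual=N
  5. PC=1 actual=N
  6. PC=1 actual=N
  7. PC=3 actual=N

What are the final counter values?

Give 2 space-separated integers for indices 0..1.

Ev 1: PC=7 idx=1 pred=N actual=T -> ctr[1]=1
Ev 2: PC=3 idx=1 pred=N actual=N -> ctr[1]=0
Ev 3: PC=1 idx=1 pred=N actual=N -> ctr[1]=0
Ev 4: PC=3 idx=1 pred=N actual=N -> ctr[1]=0
Ev 5: PC=1 idx=1 pred=N actual=N -> ctr[1]=0
Ev 6: PC=1 idx=1 pred=N actual=N -> ctr[1]=0
Ev 7: PC=3 idx=1 pred=N actual=N -> ctr[1]=0

Answer: 0 0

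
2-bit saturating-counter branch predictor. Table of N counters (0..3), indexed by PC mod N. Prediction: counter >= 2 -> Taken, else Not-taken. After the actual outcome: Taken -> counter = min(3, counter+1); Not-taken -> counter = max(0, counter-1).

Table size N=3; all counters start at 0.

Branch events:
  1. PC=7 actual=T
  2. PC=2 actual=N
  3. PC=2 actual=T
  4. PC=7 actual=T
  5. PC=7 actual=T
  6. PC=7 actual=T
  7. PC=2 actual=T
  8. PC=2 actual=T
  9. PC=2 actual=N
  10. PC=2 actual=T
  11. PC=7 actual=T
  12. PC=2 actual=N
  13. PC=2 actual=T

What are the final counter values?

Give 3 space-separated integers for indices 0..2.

Ev 1: PC=7 idx=1 pred=N actual=T -> ctr[1]=1
Ev 2: PC=2 idx=2 pred=N actual=N -> ctr[2]=0
Ev 3: PC=2 idx=2 pred=N actual=T -> ctr[2]=1
Ev 4: PC=7 idx=1 pred=N actual=T -> ctr[1]=2
Ev 5: PC=7 idx=1 pred=T actual=T -> ctr[1]=3
Ev 6: PC=7 idx=1 pred=T actual=T -> ctr[1]=3
Ev 7: PC=2 idx=2 pred=N actual=T -> ctr[2]=2
Ev 8: PC=2 idx=2 pred=T actual=T -> ctr[2]=3
Ev 9: PC=2 idx=2 pred=T actual=N -> ctr[2]=2
Ev 10: PC=2 idx=2 pred=T actual=T -> ctr[2]=3
Ev 11: PC=7 idx=1 pred=T actual=T -> ctr[1]=3
Ev 12: PC=2 idx=2 pred=T actual=N -> ctr[2]=2
Ev 13: PC=2 idx=2 pred=T actual=T -> ctr[2]=3

Answer: 0 3 3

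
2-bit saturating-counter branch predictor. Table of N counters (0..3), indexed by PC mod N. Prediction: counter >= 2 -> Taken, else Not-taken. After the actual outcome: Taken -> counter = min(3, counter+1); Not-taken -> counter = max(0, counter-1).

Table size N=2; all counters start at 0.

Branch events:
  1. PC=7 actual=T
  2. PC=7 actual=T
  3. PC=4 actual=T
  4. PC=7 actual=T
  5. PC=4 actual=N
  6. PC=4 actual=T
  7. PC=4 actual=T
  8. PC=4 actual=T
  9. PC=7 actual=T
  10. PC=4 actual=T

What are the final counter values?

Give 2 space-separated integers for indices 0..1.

Answer: 3 3

Derivation:
Ev 1: PC=7 idx=1 pred=N actual=T -> ctr[1]=1
Ev 2: PC=7 idx=1 pred=N actual=T -> ctr[1]=2
Ev 3: PC=4 idx=0 pred=N actual=T -> ctr[0]=1
Ev 4: PC=7 idx=1 pred=T actual=T -> ctr[1]=3
Ev 5: PC=4 idx=0 pred=N actual=N -> ctr[0]=0
Ev 6: PC=4 idx=0 pred=N actual=T -> ctr[0]=1
Ev 7: PC=4 idx=0 pred=N actual=T -> ctr[0]=2
Ev 8: PC=4 idx=0 pred=T actual=T -> ctr[0]=3
Ev 9: PC=7 idx=1 pred=T actual=T -> ctr[1]=3
Ev 10: PC=4 idx=0 pred=T actual=T -> ctr[0]=3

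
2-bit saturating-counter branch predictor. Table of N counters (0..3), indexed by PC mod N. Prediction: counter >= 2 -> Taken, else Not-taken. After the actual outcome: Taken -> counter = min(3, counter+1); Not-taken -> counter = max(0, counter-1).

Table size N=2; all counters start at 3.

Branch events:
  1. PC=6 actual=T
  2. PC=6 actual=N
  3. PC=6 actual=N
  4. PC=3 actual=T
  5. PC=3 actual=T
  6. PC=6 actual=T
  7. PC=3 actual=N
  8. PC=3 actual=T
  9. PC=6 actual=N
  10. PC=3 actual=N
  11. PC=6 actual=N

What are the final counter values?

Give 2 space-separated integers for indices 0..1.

Ev 1: PC=6 idx=0 pred=T actual=T -> ctr[0]=3
Ev 2: PC=6 idx=0 pred=T actual=N -> ctr[0]=2
Ev 3: PC=6 idx=0 pred=T actual=N -> ctr[0]=1
Ev 4: PC=3 idx=1 pred=T actual=T -> ctr[1]=3
Ev 5: PC=3 idx=1 pred=T actual=T -> ctr[1]=3
Ev 6: PC=6 idx=0 pred=N actual=T -> ctr[0]=2
Ev 7: PC=3 idx=1 pred=T actual=N -> ctr[1]=2
Ev 8: PC=3 idx=1 pred=T actual=T -> ctr[1]=3
Ev 9: PC=6 idx=0 pred=T actual=N -> ctr[0]=1
Ev 10: PC=3 idx=1 pred=T actual=N -> ctr[1]=2
Ev 11: PC=6 idx=0 pred=N actual=N -> ctr[0]=0

Answer: 0 2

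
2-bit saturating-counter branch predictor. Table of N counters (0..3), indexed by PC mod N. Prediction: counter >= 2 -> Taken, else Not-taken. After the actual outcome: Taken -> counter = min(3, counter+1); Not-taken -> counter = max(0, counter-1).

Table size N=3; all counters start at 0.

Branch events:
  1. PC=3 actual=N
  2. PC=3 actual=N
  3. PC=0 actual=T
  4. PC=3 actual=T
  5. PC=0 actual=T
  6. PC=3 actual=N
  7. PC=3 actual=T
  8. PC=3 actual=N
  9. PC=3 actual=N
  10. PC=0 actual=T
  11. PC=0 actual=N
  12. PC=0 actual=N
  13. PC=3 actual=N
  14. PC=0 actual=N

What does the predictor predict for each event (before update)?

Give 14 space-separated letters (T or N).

Ev 1: PC=3 idx=0 pred=N actual=N -> ctr[0]=0
Ev 2: PC=3 idx=0 pred=N actual=N -> ctr[0]=0
Ev 3: PC=0 idx=0 pred=N actual=T -> ctr[0]=1
Ev 4: PC=3 idx=0 pred=N actual=T -> ctr[0]=2
Ev 5: PC=0 idx=0 pred=T actual=T -> ctr[0]=3
Ev 6: PC=3 idx=0 pred=T actual=N -> ctr[0]=2
Ev 7: PC=3 idx=0 pred=T actual=T -> ctr[0]=3
Ev 8: PC=3 idx=0 pred=T actual=N -> ctr[0]=2
Ev 9: PC=3 idx=0 pred=T actual=N -> ctr[0]=1
Ev 10: PC=0 idx=0 pred=N actual=T -> ctr[0]=2
Ev 11: PC=0 idx=0 pred=T actual=N -> ctr[0]=1
Ev 12: PC=0 idx=0 pred=N actual=N -> ctr[0]=0
Ev 13: PC=3 idx=0 pred=N actual=N -> ctr[0]=0
Ev 14: PC=0 idx=0 pred=N actual=N -> ctr[0]=0

Answer: N N N N T T T T T N T N N N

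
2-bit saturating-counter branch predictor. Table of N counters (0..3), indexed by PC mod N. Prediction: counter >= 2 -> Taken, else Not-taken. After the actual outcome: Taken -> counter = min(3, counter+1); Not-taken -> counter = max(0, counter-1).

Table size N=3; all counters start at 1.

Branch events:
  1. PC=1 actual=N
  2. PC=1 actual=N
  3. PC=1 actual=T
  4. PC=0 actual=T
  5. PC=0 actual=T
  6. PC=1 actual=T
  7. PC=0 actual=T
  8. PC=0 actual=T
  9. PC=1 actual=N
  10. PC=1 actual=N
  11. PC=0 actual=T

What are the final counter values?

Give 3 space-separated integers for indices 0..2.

Answer: 3 0 1

Derivation:
Ev 1: PC=1 idx=1 pred=N actual=N -> ctr[1]=0
Ev 2: PC=1 idx=1 pred=N actual=N -> ctr[1]=0
Ev 3: PC=1 idx=1 pred=N actual=T -> ctr[1]=1
Ev 4: PC=0 idx=0 pred=N actual=T -> ctr[0]=2
Ev 5: PC=0 idx=0 pred=T actual=T -> ctr[0]=3
Ev 6: PC=1 idx=1 pred=N actual=T -> ctr[1]=2
Ev 7: PC=0 idx=0 pred=T actual=T -> ctr[0]=3
Ev 8: PC=0 idx=0 pred=T actual=T -> ctr[0]=3
Ev 9: PC=1 idx=1 pred=T actual=N -> ctr[1]=1
Ev 10: PC=1 idx=1 pred=N actual=N -> ctr[1]=0
Ev 11: PC=0 idx=0 pred=T actual=T -> ctr[0]=3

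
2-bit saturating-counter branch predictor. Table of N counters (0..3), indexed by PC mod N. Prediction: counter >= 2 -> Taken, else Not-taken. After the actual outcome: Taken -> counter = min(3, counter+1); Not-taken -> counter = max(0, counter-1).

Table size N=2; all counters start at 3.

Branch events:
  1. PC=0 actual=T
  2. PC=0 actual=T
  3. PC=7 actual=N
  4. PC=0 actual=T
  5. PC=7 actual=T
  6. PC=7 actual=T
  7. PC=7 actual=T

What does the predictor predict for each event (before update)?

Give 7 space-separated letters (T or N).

Ev 1: PC=0 idx=0 pred=T actual=T -> ctr[0]=3
Ev 2: PC=0 idx=0 pred=T actual=T -> ctr[0]=3
Ev 3: PC=7 idx=1 pred=T actual=N -> ctr[1]=2
Ev 4: PC=0 idx=0 pred=T actual=T -> ctr[0]=3
Ev 5: PC=7 idx=1 pred=T actual=T -> ctr[1]=3
Ev 6: PC=7 idx=1 pred=T actual=T -> ctr[1]=3
Ev 7: PC=7 idx=1 pred=T actual=T -> ctr[1]=3

Answer: T T T T T T T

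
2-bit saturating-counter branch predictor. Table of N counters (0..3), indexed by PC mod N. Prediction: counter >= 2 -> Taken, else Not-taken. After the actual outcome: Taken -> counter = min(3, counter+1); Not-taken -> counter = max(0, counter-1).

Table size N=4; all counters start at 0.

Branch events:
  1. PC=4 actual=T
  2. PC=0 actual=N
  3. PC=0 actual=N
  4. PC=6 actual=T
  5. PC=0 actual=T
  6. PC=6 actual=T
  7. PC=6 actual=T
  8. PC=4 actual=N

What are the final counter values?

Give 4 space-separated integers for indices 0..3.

Answer: 0 0 3 0

Derivation:
Ev 1: PC=4 idx=0 pred=N actual=T -> ctr[0]=1
Ev 2: PC=0 idx=0 pred=N actual=N -> ctr[0]=0
Ev 3: PC=0 idx=0 pred=N actual=N -> ctr[0]=0
Ev 4: PC=6 idx=2 pred=N actual=T -> ctr[2]=1
Ev 5: PC=0 idx=0 pred=N actual=T -> ctr[0]=1
Ev 6: PC=6 idx=2 pred=N actual=T -> ctr[2]=2
Ev 7: PC=6 idx=2 pred=T actual=T -> ctr[2]=3
Ev 8: PC=4 idx=0 pred=N actual=N -> ctr[0]=0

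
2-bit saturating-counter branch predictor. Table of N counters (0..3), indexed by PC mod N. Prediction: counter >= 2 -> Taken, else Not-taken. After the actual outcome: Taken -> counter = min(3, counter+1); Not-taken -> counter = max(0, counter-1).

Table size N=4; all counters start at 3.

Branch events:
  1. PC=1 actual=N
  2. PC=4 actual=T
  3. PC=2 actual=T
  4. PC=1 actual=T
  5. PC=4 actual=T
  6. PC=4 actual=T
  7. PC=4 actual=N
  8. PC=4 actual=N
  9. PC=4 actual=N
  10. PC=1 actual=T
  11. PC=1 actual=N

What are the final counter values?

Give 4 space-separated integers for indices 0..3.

Answer: 0 2 3 3

Derivation:
Ev 1: PC=1 idx=1 pred=T actual=N -> ctr[1]=2
Ev 2: PC=4 idx=0 pred=T actual=T -> ctr[0]=3
Ev 3: PC=2 idx=2 pred=T actual=T -> ctr[2]=3
Ev 4: PC=1 idx=1 pred=T actual=T -> ctr[1]=3
Ev 5: PC=4 idx=0 pred=T actual=T -> ctr[0]=3
Ev 6: PC=4 idx=0 pred=T actual=T -> ctr[0]=3
Ev 7: PC=4 idx=0 pred=T actual=N -> ctr[0]=2
Ev 8: PC=4 idx=0 pred=T actual=N -> ctr[0]=1
Ev 9: PC=4 idx=0 pred=N actual=N -> ctr[0]=0
Ev 10: PC=1 idx=1 pred=T actual=T -> ctr[1]=3
Ev 11: PC=1 idx=1 pred=T actual=N -> ctr[1]=2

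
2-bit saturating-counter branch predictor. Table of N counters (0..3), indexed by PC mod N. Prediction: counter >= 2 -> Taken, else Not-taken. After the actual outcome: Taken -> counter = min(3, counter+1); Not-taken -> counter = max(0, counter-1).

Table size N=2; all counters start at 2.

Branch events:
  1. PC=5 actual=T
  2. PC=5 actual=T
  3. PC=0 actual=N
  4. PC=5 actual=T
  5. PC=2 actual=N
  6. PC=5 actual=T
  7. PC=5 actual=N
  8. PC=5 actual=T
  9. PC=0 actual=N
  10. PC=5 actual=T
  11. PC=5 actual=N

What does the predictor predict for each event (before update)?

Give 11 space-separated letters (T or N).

Answer: T T T T N T T T N T T

Derivation:
Ev 1: PC=5 idx=1 pred=T actual=T -> ctr[1]=3
Ev 2: PC=5 idx=1 pred=T actual=T -> ctr[1]=3
Ev 3: PC=0 idx=0 pred=T actual=N -> ctr[0]=1
Ev 4: PC=5 idx=1 pred=T actual=T -> ctr[1]=3
Ev 5: PC=2 idx=0 pred=N actual=N -> ctr[0]=0
Ev 6: PC=5 idx=1 pred=T actual=T -> ctr[1]=3
Ev 7: PC=5 idx=1 pred=T actual=N -> ctr[1]=2
Ev 8: PC=5 idx=1 pred=T actual=T -> ctr[1]=3
Ev 9: PC=0 idx=0 pred=N actual=N -> ctr[0]=0
Ev 10: PC=5 idx=1 pred=T actual=T -> ctr[1]=3
Ev 11: PC=5 idx=1 pred=T actual=N -> ctr[1]=2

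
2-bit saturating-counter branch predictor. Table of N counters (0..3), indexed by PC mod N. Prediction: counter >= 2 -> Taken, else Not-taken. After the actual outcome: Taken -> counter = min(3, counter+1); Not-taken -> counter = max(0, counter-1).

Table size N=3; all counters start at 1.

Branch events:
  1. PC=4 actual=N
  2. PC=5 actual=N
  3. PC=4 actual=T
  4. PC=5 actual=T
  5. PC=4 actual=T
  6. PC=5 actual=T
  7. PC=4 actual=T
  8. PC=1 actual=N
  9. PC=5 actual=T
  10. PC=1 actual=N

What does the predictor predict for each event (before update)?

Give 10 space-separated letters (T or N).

Ev 1: PC=4 idx=1 pred=N actual=N -> ctr[1]=0
Ev 2: PC=5 idx=2 pred=N actual=N -> ctr[2]=0
Ev 3: PC=4 idx=1 pred=N actual=T -> ctr[1]=1
Ev 4: PC=5 idx=2 pred=N actual=T -> ctr[2]=1
Ev 5: PC=4 idx=1 pred=N actual=T -> ctr[1]=2
Ev 6: PC=5 idx=2 pred=N actual=T -> ctr[2]=2
Ev 7: PC=4 idx=1 pred=T actual=T -> ctr[1]=3
Ev 8: PC=1 idx=1 pred=T actual=N -> ctr[1]=2
Ev 9: PC=5 idx=2 pred=T actual=T -> ctr[2]=3
Ev 10: PC=1 idx=1 pred=T actual=N -> ctr[1]=1

Answer: N N N N N N T T T T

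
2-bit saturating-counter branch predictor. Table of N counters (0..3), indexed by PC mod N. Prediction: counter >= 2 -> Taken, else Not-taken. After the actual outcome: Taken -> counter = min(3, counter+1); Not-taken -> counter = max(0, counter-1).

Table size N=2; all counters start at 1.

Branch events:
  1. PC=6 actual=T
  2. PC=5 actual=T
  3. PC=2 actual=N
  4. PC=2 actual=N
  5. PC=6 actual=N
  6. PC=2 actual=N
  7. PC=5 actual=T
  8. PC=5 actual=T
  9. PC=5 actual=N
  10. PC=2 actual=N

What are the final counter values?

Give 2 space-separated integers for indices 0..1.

Answer: 0 2

Derivation:
Ev 1: PC=6 idx=0 pred=N actual=T -> ctr[0]=2
Ev 2: PC=5 idx=1 pred=N actual=T -> ctr[1]=2
Ev 3: PC=2 idx=0 pred=T actual=N -> ctr[0]=1
Ev 4: PC=2 idx=0 pred=N actual=N -> ctr[0]=0
Ev 5: PC=6 idx=0 pred=N actual=N -> ctr[0]=0
Ev 6: PC=2 idx=0 pred=N actual=N -> ctr[0]=0
Ev 7: PC=5 idx=1 pred=T actual=T -> ctr[1]=3
Ev 8: PC=5 idx=1 pred=T actual=T -> ctr[1]=3
Ev 9: PC=5 idx=1 pred=T actual=N -> ctr[1]=2
Ev 10: PC=2 idx=0 pred=N actual=N -> ctr[0]=0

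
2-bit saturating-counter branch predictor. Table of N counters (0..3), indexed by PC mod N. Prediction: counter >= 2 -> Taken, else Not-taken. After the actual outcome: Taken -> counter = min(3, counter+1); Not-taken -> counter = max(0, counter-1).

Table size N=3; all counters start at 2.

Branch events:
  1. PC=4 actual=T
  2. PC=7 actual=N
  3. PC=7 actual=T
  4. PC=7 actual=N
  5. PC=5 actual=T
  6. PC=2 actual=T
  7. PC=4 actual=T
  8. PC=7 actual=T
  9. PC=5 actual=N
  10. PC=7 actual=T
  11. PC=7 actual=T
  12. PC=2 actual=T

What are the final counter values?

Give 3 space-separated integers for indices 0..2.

Answer: 2 3 3

Derivation:
Ev 1: PC=4 idx=1 pred=T actual=T -> ctr[1]=3
Ev 2: PC=7 idx=1 pred=T actual=N -> ctr[1]=2
Ev 3: PC=7 idx=1 pred=T actual=T -> ctr[1]=3
Ev 4: PC=7 idx=1 pred=T actual=N -> ctr[1]=2
Ev 5: PC=5 idx=2 pred=T actual=T -> ctr[2]=3
Ev 6: PC=2 idx=2 pred=T actual=T -> ctr[2]=3
Ev 7: PC=4 idx=1 pred=T actual=T -> ctr[1]=3
Ev 8: PC=7 idx=1 pred=T actual=T -> ctr[1]=3
Ev 9: PC=5 idx=2 pred=T actual=N -> ctr[2]=2
Ev 10: PC=7 idx=1 pred=T actual=T -> ctr[1]=3
Ev 11: PC=7 idx=1 pred=T actual=T -> ctr[1]=3
Ev 12: PC=2 idx=2 pred=T actual=T -> ctr[2]=3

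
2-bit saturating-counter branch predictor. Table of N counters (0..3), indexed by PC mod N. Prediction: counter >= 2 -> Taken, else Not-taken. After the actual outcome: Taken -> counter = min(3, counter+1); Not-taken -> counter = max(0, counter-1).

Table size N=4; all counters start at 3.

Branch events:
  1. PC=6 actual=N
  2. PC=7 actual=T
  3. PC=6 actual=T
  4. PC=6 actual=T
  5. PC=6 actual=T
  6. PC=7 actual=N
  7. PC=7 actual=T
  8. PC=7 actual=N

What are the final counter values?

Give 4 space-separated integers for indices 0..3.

Ev 1: PC=6 idx=2 pred=T actual=N -> ctr[2]=2
Ev 2: PC=7 idx=3 pred=T actual=T -> ctr[3]=3
Ev 3: PC=6 idx=2 pred=T actual=T -> ctr[2]=3
Ev 4: PC=6 idx=2 pred=T actual=T -> ctr[2]=3
Ev 5: PC=6 idx=2 pred=T actual=T -> ctr[2]=3
Ev 6: PC=7 idx=3 pred=T actual=N -> ctr[3]=2
Ev 7: PC=7 idx=3 pred=T actual=T -> ctr[3]=3
Ev 8: PC=7 idx=3 pred=T actual=N -> ctr[3]=2

Answer: 3 3 3 2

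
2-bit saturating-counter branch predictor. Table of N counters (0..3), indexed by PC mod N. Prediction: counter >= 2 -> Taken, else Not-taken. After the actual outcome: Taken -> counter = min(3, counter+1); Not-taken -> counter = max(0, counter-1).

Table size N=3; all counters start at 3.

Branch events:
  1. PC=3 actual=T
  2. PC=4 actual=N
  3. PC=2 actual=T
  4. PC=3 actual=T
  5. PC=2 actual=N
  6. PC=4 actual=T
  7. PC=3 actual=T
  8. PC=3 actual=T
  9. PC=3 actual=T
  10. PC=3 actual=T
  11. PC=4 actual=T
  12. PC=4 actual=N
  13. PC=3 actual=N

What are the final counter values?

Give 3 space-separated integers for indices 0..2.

Ev 1: PC=3 idx=0 pred=T actual=T -> ctr[0]=3
Ev 2: PC=4 idx=1 pred=T actual=N -> ctr[1]=2
Ev 3: PC=2 idx=2 pred=T actual=T -> ctr[2]=3
Ev 4: PC=3 idx=0 pred=T actual=T -> ctr[0]=3
Ev 5: PC=2 idx=2 pred=T actual=N -> ctr[2]=2
Ev 6: PC=4 idx=1 pred=T actual=T -> ctr[1]=3
Ev 7: PC=3 idx=0 pred=T actual=T -> ctr[0]=3
Ev 8: PC=3 idx=0 pred=T actual=T -> ctr[0]=3
Ev 9: PC=3 idx=0 pred=T actual=T -> ctr[0]=3
Ev 10: PC=3 idx=0 pred=T actual=T -> ctr[0]=3
Ev 11: PC=4 idx=1 pred=T actual=T -> ctr[1]=3
Ev 12: PC=4 idx=1 pred=T actual=N -> ctr[1]=2
Ev 13: PC=3 idx=0 pred=T actual=N -> ctr[0]=2

Answer: 2 2 2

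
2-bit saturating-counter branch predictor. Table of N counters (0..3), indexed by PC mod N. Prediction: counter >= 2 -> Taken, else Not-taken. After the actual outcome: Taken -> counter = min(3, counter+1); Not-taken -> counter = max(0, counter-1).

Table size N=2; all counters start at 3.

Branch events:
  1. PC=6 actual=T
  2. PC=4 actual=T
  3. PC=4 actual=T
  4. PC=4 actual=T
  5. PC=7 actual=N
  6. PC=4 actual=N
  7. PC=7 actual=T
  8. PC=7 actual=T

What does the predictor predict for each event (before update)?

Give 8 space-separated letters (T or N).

Ev 1: PC=6 idx=0 pred=T actual=T -> ctr[0]=3
Ev 2: PC=4 idx=0 pred=T actual=T -> ctr[0]=3
Ev 3: PC=4 idx=0 pred=T actual=T -> ctr[0]=3
Ev 4: PC=4 idx=0 pred=T actual=T -> ctr[0]=3
Ev 5: PC=7 idx=1 pred=T actual=N -> ctr[1]=2
Ev 6: PC=4 idx=0 pred=T actual=N -> ctr[0]=2
Ev 7: PC=7 idx=1 pred=T actual=T -> ctr[1]=3
Ev 8: PC=7 idx=1 pred=T actual=T -> ctr[1]=3

Answer: T T T T T T T T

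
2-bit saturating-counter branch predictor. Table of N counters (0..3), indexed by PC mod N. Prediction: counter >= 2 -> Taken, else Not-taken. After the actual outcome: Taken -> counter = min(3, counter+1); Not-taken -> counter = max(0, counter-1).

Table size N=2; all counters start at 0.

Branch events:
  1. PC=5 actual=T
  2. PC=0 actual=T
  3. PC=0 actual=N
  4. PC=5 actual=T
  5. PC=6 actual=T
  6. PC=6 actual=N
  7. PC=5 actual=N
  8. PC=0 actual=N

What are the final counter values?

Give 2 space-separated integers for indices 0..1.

Ev 1: PC=5 idx=1 pred=N actual=T -> ctr[1]=1
Ev 2: PC=0 idx=0 pred=N actual=T -> ctr[0]=1
Ev 3: PC=0 idx=0 pred=N actual=N -> ctr[0]=0
Ev 4: PC=5 idx=1 pred=N actual=T -> ctr[1]=2
Ev 5: PC=6 idx=0 pred=N actual=T -> ctr[0]=1
Ev 6: PC=6 idx=0 pred=N actual=N -> ctr[0]=0
Ev 7: PC=5 idx=1 pred=T actual=N -> ctr[1]=1
Ev 8: PC=0 idx=0 pred=N actual=N -> ctr[0]=0

Answer: 0 1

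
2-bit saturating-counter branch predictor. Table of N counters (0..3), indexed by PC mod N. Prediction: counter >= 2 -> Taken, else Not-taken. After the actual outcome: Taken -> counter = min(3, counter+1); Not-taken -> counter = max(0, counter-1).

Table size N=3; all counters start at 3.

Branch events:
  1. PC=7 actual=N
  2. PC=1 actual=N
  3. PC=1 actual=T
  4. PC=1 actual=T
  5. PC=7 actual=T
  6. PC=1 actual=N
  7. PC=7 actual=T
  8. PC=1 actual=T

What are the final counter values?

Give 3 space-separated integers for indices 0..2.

Ev 1: PC=7 idx=1 pred=T actual=N -> ctr[1]=2
Ev 2: PC=1 idx=1 pred=T actual=N -> ctr[1]=1
Ev 3: PC=1 idx=1 pred=N actual=T -> ctr[1]=2
Ev 4: PC=1 idx=1 pred=T actual=T -> ctr[1]=3
Ev 5: PC=7 idx=1 pred=T actual=T -> ctr[1]=3
Ev 6: PC=1 idx=1 pred=T actual=N -> ctr[1]=2
Ev 7: PC=7 idx=1 pred=T actual=T -> ctr[1]=3
Ev 8: PC=1 idx=1 pred=T actual=T -> ctr[1]=3

Answer: 3 3 3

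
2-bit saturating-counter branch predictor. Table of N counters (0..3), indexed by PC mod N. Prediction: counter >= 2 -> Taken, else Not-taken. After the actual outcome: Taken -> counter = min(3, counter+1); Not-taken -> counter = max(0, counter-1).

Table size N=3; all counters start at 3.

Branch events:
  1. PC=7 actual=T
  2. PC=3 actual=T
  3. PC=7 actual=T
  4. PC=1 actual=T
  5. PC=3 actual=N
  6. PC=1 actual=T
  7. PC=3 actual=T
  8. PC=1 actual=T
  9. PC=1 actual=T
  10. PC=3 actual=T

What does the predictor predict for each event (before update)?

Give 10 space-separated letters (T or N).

Ev 1: PC=7 idx=1 pred=T actual=T -> ctr[1]=3
Ev 2: PC=3 idx=0 pred=T actual=T -> ctr[0]=3
Ev 3: PC=7 idx=1 pred=T actual=T -> ctr[1]=3
Ev 4: PC=1 idx=1 pred=T actual=T -> ctr[1]=3
Ev 5: PC=3 idx=0 pred=T actual=N -> ctr[0]=2
Ev 6: PC=1 idx=1 pred=T actual=T -> ctr[1]=3
Ev 7: PC=3 idx=0 pred=T actual=T -> ctr[0]=3
Ev 8: PC=1 idx=1 pred=T actual=T -> ctr[1]=3
Ev 9: PC=1 idx=1 pred=T actual=T -> ctr[1]=3
Ev 10: PC=3 idx=0 pred=T actual=T -> ctr[0]=3

Answer: T T T T T T T T T T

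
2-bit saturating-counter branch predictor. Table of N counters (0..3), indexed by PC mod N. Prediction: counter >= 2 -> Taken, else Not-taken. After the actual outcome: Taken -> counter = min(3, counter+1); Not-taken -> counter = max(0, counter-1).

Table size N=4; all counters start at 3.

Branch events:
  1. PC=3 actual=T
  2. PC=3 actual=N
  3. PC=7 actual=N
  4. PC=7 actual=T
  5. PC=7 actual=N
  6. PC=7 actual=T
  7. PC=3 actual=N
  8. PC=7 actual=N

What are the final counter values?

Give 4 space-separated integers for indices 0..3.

Ev 1: PC=3 idx=3 pred=T actual=T -> ctr[3]=3
Ev 2: PC=3 idx=3 pred=T actual=N -> ctr[3]=2
Ev 3: PC=7 idx=3 pred=T actual=N -> ctr[3]=1
Ev 4: PC=7 idx=3 pred=N actual=T -> ctr[3]=2
Ev 5: PC=7 idx=3 pred=T actual=N -> ctr[3]=1
Ev 6: PC=7 idx=3 pred=N actual=T -> ctr[3]=2
Ev 7: PC=3 idx=3 pred=T actual=N -> ctr[3]=1
Ev 8: PC=7 idx=3 pred=N actual=N -> ctr[3]=0

Answer: 3 3 3 0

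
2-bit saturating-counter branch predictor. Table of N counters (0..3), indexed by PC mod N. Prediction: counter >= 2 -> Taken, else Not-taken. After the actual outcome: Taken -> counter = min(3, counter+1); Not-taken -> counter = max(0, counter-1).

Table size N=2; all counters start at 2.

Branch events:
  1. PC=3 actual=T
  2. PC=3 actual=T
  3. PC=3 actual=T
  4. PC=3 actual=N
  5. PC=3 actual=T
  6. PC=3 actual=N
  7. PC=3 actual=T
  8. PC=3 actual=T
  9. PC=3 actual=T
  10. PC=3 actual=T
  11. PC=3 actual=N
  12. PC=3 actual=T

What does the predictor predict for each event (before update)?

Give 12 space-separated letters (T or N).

Ev 1: PC=3 idx=1 pred=T actual=T -> ctr[1]=3
Ev 2: PC=3 idx=1 pred=T actual=T -> ctr[1]=3
Ev 3: PC=3 idx=1 pred=T actual=T -> ctr[1]=3
Ev 4: PC=3 idx=1 pred=T actual=N -> ctr[1]=2
Ev 5: PC=3 idx=1 pred=T actual=T -> ctr[1]=3
Ev 6: PC=3 idx=1 pred=T actual=N -> ctr[1]=2
Ev 7: PC=3 idx=1 pred=T actual=T -> ctr[1]=3
Ev 8: PC=3 idx=1 pred=T actual=T -> ctr[1]=3
Ev 9: PC=3 idx=1 pred=T actual=T -> ctr[1]=3
Ev 10: PC=3 idx=1 pred=T actual=T -> ctr[1]=3
Ev 11: PC=3 idx=1 pred=T actual=N -> ctr[1]=2
Ev 12: PC=3 idx=1 pred=T actual=T -> ctr[1]=3

Answer: T T T T T T T T T T T T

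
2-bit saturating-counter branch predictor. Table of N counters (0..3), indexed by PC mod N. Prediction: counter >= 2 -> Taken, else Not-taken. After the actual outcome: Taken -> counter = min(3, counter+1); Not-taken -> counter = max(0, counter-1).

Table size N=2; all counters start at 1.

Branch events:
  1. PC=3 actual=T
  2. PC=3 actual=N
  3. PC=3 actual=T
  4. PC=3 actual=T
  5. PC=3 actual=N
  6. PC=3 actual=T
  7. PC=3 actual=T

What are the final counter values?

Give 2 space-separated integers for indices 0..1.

Ev 1: PC=3 idx=1 pred=N actual=T -> ctr[1]=2
Ev 2: PC=3 idx=1 pred=T actual=N -> ctr[1]=1
Ev 3: PC=3 idx=1 pred=N actual=T -> ctr[1]=2
Ev 4: PC=3 idx=1 pred=T actual=T -> ctr[1]=3
Ev 5: PC=3 idx=1 pred=T actual=N -> ctr[1]=2
Ev 6: PC=3 idx=1 pred=T actual=T -> ctr[1]=3
Ev 7: PC=3 idx=1 pred=T actual=T -> ctr[1]=3

Answer: 1 3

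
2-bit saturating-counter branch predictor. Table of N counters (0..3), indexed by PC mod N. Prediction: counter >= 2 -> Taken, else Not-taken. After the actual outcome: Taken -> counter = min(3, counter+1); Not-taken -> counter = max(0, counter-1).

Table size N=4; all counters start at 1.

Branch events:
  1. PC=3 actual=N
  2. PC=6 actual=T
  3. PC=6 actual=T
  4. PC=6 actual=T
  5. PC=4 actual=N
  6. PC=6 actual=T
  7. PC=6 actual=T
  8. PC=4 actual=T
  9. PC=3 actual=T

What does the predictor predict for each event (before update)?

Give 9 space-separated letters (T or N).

Ev 1: PC=3 idx=3 pred=N actual=N -> ctr[3]=0
Ev 2: PC=6 idx=2 pred=N actual=T -> ctr[2]=2
Ev 3: PC=6 idx=2 pred=T actual=T -> ctr[2]=3
Ev 4: PC=6 idx=2 pred=T actual=T -> ctr[2]=3
Ev 5: PC=4 idx=0 pred=N actual=N -> ctr[0]=0
Ev 6: PC=6 idx=2 pred=T actual=T -> ctr[2]=3
Ev 7: PC=6 idx=2 pred=T actual=T -> ctr[2]=3
Ev 8: PC=4 idx=0 pred=N actual=T -> ctr[0]=1
Ev 9: PC=3 idx=3 pred=N actual=T -> ctr[3]=1

Answer: N N T T N T T N N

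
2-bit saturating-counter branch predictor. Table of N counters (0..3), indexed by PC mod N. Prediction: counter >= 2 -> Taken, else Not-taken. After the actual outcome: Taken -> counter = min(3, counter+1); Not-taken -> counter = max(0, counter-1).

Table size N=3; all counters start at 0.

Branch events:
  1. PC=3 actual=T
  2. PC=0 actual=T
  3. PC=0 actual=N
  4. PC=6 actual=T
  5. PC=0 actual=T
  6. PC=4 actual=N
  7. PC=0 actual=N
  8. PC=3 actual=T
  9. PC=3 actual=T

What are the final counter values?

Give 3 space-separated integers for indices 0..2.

Answer: 3 0 0

Derivation:
Ev 1: PC=3 idx=0 pred=N actual=T -> ctr[0]=1
Ev 2: PC=0 idx=0 pred=N actual=T -> ctr[0]=2
Ev 3: PC=0 idx=0 pred=T actual=N -> ctr[0]=1
Ev 4: PC=6 idx=0 pred=N actual=T -> ctr[0]=2
Ev 5: PC=0 idx=0 pred=T actual=T -> ctr[0]=3
Ev 6: PC=4 idx=1 pred=N actual=N -> ctr[1]=0
Ev 7: PC=0 idx=0 pred=T actual=N -> ctr[0]=2
Ev 8: PC=3 idx=0 pred=T actual=T -> ctr[0]=3
Ev 9: PC=3 idx=0 pred=T actual=T -> ctr[0]=3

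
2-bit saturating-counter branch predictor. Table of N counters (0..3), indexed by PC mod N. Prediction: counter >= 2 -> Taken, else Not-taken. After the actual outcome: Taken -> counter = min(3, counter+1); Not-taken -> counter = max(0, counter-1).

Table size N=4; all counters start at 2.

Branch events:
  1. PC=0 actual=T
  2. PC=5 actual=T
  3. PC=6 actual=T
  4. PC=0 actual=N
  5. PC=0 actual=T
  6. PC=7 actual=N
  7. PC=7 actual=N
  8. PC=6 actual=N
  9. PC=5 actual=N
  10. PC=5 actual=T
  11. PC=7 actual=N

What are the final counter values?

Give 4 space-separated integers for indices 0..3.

Ev 1: PC=0 idx=0 pred=T actual=T -> ctr[0]=3
Ev 2: PC=5 idx=1 pred=T actual=T -> ctr[1]=3
Ev 3: PC=6 idx=2 pred=T actual=T -> ctr[2]=3
Ev 4: PC=0 idx=0 pred=T actual=N -> ctr[0]=2
Ev 5: PC=0 idx=0 pred=T actual=T -> ctr[0]=3
Ev 6: PC=7 idx=3 pred=T actual=N -> ctr[3]=1
Ev 7: PC=7 idx=3 pred=N actual=N -> ctr[3]=0
Ev 8: PC=6 idx=2 pred=T actual=N -> ctr[2]=2
Ev 9: PC=5 idx=1 pred=T actual=N -> ctr[1]=2
Ev 10: PC=5 idx=1 pred=T actual=T -> ctr[1]=3
Ev 11: PC=7 idx=3 pred=N actual=N -> ctr[3]=0

Answer: 3 3 2 0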